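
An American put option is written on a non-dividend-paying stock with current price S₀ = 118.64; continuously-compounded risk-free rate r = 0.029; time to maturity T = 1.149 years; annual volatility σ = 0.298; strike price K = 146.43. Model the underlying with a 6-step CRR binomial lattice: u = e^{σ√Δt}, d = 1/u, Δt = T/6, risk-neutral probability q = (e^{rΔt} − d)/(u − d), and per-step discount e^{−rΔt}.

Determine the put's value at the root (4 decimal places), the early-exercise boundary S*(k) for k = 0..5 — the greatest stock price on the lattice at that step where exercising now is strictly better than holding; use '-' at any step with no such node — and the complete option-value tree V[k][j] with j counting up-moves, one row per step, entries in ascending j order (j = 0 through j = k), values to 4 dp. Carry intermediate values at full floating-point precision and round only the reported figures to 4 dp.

price = 31.7275
boundary = - - 91.4031 104.1349 91.4031 104.1349
tree:
31.7275
42.6614 20.6511
55.0269 30.2122 10.8846
66.2020 42.2951 17.9165 3.6525
76.0108 55.0269 28.3715 7.1838 0.0000
84.6204 66.2020 42.2951 14.1293 0.0000 0.0000
92.1773 76.0108 55.0269 27.7900 0.0000 0.0000 0.0000

params: Δt=0.19150 u=1.13929 d=0.87774 q=0.48874 e^(-rΔt)=0.99446
t_6 payoffs: 92.1773 76.0108 55.0269 27.7900 0.0000 0.0000 0.0000
t_5: node(5,0) S=61.8096 payoff=84.6204 vs cont=83.8094 → 84.6204 [stop]  node(5,1) S=80.2280 payoff=66.2020 vs cont=65.3910 → 66.2020 [stop]  node(5,2) S=104.1349 payoff=42.2951 vs cont=41.4842 → 42.2951 [stop]  node(5,3) S=135.1656 payoff=11.2644 vs cont=14.1293 → 14.1293 [wait]  node(5,4) S=175.4430 payoff=0.0000 vs cont=0.0000 → 0.0000 [wait]  node(5,5) S=227.7226 payoff=0.0000 vs cont=0.0000 → 0.0000 [wait]  ⇒ S*(5)=104.1349
t_4: node(4,0) S=70.4192 payoff=76.0108 vs cont=75.1999 → 76.0108 [stop]  node(4,1) S=91.4031 payoff=55.0269 vs cont=54.2159 → 55.0269 [stop]  node(4,2) S=118.6400 payoff=27.7900 vs cont=28.3715 → 28.3715 [wait]  node(4,3) S=153.9931 payoff=0.0000 vs cont=7.1838 → 7.1838 [wait]  node(4,4) S=199.8808 payoff=0.0000 vs cont=0.0000 → 0.0000 [wait]  ⇒ S*(4)=91.4031
t_3: node(3,0) S=80.2280 payoff=66.2020 vs cont=65.3910 → 66.2020 [stop]  node(3,1) S=104.1349 payoff=42.2951 vs cont=41.7668 → 42.2951 [stop]  node(3,2) S=135.1656 payoff=11.2644 vs cont=17.9165 → 17.9165 [wait]  node(3,3) S=175.4430 payoff=0.0000 vs cont=3.6525 → 3.6525 [wait]  ⇒ S*(3)=104.1349
t_2: node(2,0) S=91.4031 payoff=55.0269 vs cont=54.2159 → 55.0269 [stop]  node(2,1) S=118.6400 payoff=27.7900 vs cont=30.2122 → 30.2122 [wait]  node(2,2) S=153.9931 payoff=0.0000 vs cont=10.8846 → 10.8846 [wait]  ⇒ S*(2)=91.4031
t_1: node(1,0) S=104.1349 payoff=42.2951 vs cont=42.6614 → 42.6614 [wait]  node(1,1) S=135.1656 payoff=11.2644 vs cont=20.6511 → 20.6511 [wait]  ⇒ S*(1)=-
t_0: node(0,0) S=118.6400 payoff=27.7900 vs cont=31.7275 → 31.7275 [wait]  ⇒ S*(0)=-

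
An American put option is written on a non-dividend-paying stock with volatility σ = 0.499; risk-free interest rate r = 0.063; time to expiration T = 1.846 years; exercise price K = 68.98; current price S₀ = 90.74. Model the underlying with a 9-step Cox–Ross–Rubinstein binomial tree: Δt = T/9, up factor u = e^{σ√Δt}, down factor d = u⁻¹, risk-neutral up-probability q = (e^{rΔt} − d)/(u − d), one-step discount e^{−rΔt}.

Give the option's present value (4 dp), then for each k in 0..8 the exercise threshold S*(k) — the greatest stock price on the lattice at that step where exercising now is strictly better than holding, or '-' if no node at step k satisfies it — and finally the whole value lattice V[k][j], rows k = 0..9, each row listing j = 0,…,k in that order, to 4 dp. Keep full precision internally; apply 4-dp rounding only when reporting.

params: Δt=0.20511 u=1.25357 d=0.79772 q=0.47227 e^(-rΔt)=0.98716
t_9 payoffs: 57.1094 50.3263 39.6669 22.9166 0.0000 0.0000 0.0000 0.0000 0.0000 0.0000
t_8: node(8,0) S=14.8805 payoff=54.0995 vs cont=53.2138 → 54.0995 [stop]  node(8,1) S=23.3837 payoff=45.5963 vs cont=44.7107 → 45.5963 [stop]  node(8,2) S=36.7459 payoff=32.2341 vs cont=31.3485 → 32.2341 [stop]  node(8,3) S=57.7436 payoff=11.2364 vs cont=11.9384 → 11.9384 [wait]  node(8,4) S=90.7400 payoff=0.0000 vs cont=0.0000 → 0.0000 [wait]  node(8,5) S=142.5916 payoff=0.0000 vs cont=0.0000 → 0.0000 [wait]  node(8,6) S=224.0727 payoff=0.0000 vs cont=0.0000 → 0.0000 [wait]  node(8,7) S=352.1146 payoff=0.0000 vs cont=0.0000 → 0.0000 [wait]  node(8,8) S=553.3235 payoff=0.0000 vs cont=0.0000 → 0.0000 [wait]  ⇒ S*(8)=36.7459
t_7: node(7,0) S=18.6537 payoff=50.3263 vs cont=49.4406 → 50.3263 [stop]  node(7,1) S=29.3131 payoff=39.6669 vs cont=38.7813 → 39.6669 [stop]  node(7,2) S=46.0634 payoff=22.9166 vs cont=22.3582 → 22.9166 [stop]  node(7,3) S=72.3854 payoff=0.0000 vs cont=6.2194 → 6.2194 [wait]  node(7,4) S=113.7487 payoff=0.0000 vs cont=0.0000 → 0.0000 [wait]  node(7,5) S=178.7481 payoff=0.0000 vs cont=0.0000 → 0.0000 [wait]  node(7,6) S=280.8902 payoff=0.0000 vs cont=0.0000 → 0.0000 [wait]  node(7,7) S=441.3993 payoff=0.0000 vs cont=0.0000 → 0.0000 [wait]  ⇒ S*(7)=46.0634
t_6: node(6,0) S=23.3837 payoff=45.5963 vs cont=44.7107 → 45.5963 [stop]  node(6,1) S=36.7459 payoff=32.2341 vs cont=31.3485 → 32.2341 [stop]  node(6,2) S=57.7436 payoff=11.2364 vs cont=14.8380 → 14.8380 [wait]  node(6,3) S=90.7400 payoff=0.0000 vs cont=3.2400 → 3.2400 [wait]  node(6,4) S=142.5916 payoff=0.0000 vs cont=0.0000 → 0.0000 [wait]  node(6,5) S=224.0727 payoff=0.0000 vs cont=0.0000 → 0.0000 [wait]  node(6,6) S=352.1146 payoff=0.0000 vs cont=0.0000 → 0.0000 [wait]  ⇒ S*(6)=36.7459
t_5: node(5,0) S=29.3131 payoff=39.6669 vs cont=38.7813 → 39.6669 [stop]  node(5,1) S=46.0634 payoff=22.9166 vs cont=23.7100 → 23.7100 [wait]  node(5,2) S=72.3854 payoff=0.0000 vs cont=9.2404 → 9.2404 [wait]  node(5,3) S=113.7487 payoff=0.0000 vs cont=1.6879 → 1.6879 [wait]  node(5,4) S=178.7481 payoff=0.0000 vs cont=0.0000 → 0.0000 [wait]  node(5,5) S=280.8902 payoff=0.0000 vs cont=0.0000 → 0.0000 [wait]  ⇒ S*(5)=29.3131
t_4: node(4,0) S=36.7459 payoff=32.2341 vs cont=31.7184 → 32.2341 [stop]  node(4,1) S=57.7436 payoff=11.2364 vs cont=16.6597 → 16.6597 [wait]  node(4,2) S=90.7400 payoff=0.0000 vs cont=5.6007 → 5.6007 [wait]  node(4,3) S=142.5916 payoff=0.0000 vs cont=0.8793 → 0.8793 [wait]  node(4,4) S=224.0727 payoff=0.0000 vs cont=0.0000 → 0.0000 [wait]  ⇒ S*(4)=36.7459
t_3: node(3,0) S=46.0634 payoff=22.9166 vs cont=24.5594 → 24.5594 [wait]  node(3,1) S=72.3854 payoff=0.0000 vs cont=11.2900 → 11.2900 [wait]  node(3,2) S=113.7487 payoff=0.0000 vs cont=3.3276 → 3.3276 [wait]  node(3,3) S=178.7481 payoff=0.0000 vs cont=0.4581 → 0.4581 [wait]  ⇒ S*(3)=-
t_2: node(2,0) S=57.7436 payoff=11.2364 vs cont=18.0578 → 18.0578 [wait]  node(2,1) S=90.7400 payoff=0.0000 vs cont=7.4329 → 7.4329 [wait]  node(2,2) S=142.5916 payoff=0.0000 vs cont=1.9471 → 1.9471 [wait]  ⇒ S*(2)=-
t_1: node(1,0) S=72.3854 payoff=0.0000 vs cont=12.8725 → 12.8725 [wait]  node(1,1) S=113.7487 payoff=0.0000 vs cont=4.7800 → 4.7800 [wait]  ⇒ S*(1)=-
t_0: node(0,0) S=90.7400 payoff=0.0000 vs cont=8.9344 → 8.9344 [wait]  ⇒ S*(0)=-

price = 8.9344
boundary = - - - - 36.7459 29.3131 36.7459 46.0634 36.7459
tree:
8.9344
12.8725 4.7800
18.0578 7.4329 1.9471
24.5594 11.2900 3.3276 0.4581
32.2341 16.6597 5.6007 0.8793 0.0000
39.6669 23.7100 9.2404 1.6879 0.0000 0.0000
45.5963 32.2341 14.8380 3.2400 0.0000 0.0000 0.0000
50.3263 39.6669 22.9166 6.2194 0.0000 0.0000 0.0000 0.0000
54.0995 45.5963 32.2341 11.9384 0.0000 0.0000 0.0000 0.0000 0.0000
57.1094 50.3263 39.6669 22.9166 0.0000 0.0000 0.0000 0.0000 0.0000 0.0000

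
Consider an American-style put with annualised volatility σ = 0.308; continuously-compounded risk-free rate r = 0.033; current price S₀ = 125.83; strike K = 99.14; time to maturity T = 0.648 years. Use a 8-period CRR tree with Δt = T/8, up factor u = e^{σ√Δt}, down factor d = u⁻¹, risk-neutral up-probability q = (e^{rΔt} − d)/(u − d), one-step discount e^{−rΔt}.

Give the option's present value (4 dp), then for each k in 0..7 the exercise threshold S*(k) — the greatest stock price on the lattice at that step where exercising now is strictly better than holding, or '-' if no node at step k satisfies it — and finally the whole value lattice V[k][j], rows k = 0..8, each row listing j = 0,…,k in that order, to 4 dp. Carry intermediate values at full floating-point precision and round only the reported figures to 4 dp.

price = 2.1858
boundary = - - - - - - 74.3647 81.1777
tree:
2.1858
3.5309 0.8162
5.5810 1.4447 0.1752
8.5897 2.5215 0.3467 0.0000
12.7908 4.3219 0.6862 0.0000 0.0000
18.2724 7.2309 1.3579 0.0000 0.0000 0.0000
24.7753 11.6932 2.6874 0.0000 0.0000 0.0000 0.0000
31.0164 17.9623 5.3184 0.0000 0.0000 0.0000 0.0000 0.0000
36.7338 24.7753 10.5252 0.0000 0.0000 0.0000 0.0000 0.0000 0.0000

params: Δt=0.08100 u=1.09162 d=0.91607 q=0.49335 e^(-rΔt)=0.99733
t_8 payoffs: 36.7338 24.7753 10.5252 0.0000 0.0000 0.0000 0.0000 0.0000 0.0000
t_7: node(7,0) S=68.1236 payoff=31.0164 vs cont=30.7518 → 31.0164 [stop]  node(7,1) S=81.1777 payoff=17.9623 vs cont=17.6977 → 17.9623 [stop]  node(7,2) S=96.7332 payoff=2.4068 vs cont=5.3184 → 5.3184 [wait]  node(7,3) S=115.2696 payoff=0.0000 vs cont=0.0000 → 0.0000 [wait]  node(7,4) S=137.3579 payoff=0.0000 vs cont=0.0000 → 0.0000 [wait]  node(7,5) S=163.6789 payoff=0.0000 vs cont=0.0000 → 0.0000 [wait]  node(7,6) S=195.0437 payoff=0.0000 vs cont=0.0000 → 0.0000 [wait]  node(7,7) S=232.4186 payoff=0.0000 vs cont=0.0000 → 0.0000 [wait]  ⇒ S*(7)=81.1777
t_6: node(6,0) S=74.3647 payoff=24.7753 vs cont=24.5106 → 24.7753 [stop]  node(6,1) S=88.6148 payoff=10.5252 vs cont=11.6932 → 11.6932 [wait]  node(6,2) S=105.5954 payoff=0.0000 vs cont=2.6874 → 2.6874 [wait]  node(6,3) S=125.8300 payoff=0.0000 vs cont=0.0000 → 0.0000 [wait]  node(6,4) S=149.9420 payoff=0.0000 vs cont=0.0000 → 0.0000 [wait]  node(6,5) S=178.6744 payoff=0.0000 vs cont=0.0000 → 0.0000 [wait]  node(6,6) S=212.9126 payoff=0.0000 vs cont=0.0000 → 0.0000 [wait]  ⇒ S*(6)=74.3647
t_5: node(5,0) S=81.1777 payoff=17.9623 vs cont=18.2724 → 18.2724 [wait]  node(5,1) S=96.7332 payoff=2.4068 vs cont=7.2309 → 7.2309 [wait]  node(5,2) S=115.2696 payoff=0.0000 vs cont=1.3579 → 1.3579 [wait]  node(5,3) S=137.3579 payoff=0.0000 vs cont=0.0000 → 0.0000 [wait]  node(5,4) S=163.6789 payoff=0.0000 vs cont=0.0000 → 0.0000 [wait]  node(5,5) S=195.0437 payoff=0.0000 vs cont=0.0000 → 0.0000 [wait]  ⇒ S*(5)=-
t_4: node(4,0) S=88.6148 payoff=10.5252 vs cont=12.7908 → 12.7908 [wait]  node(4,1) S=105.5954 payoff=0.0000 vs cont=4.3219 → 4.3219 [wait]  node(4,2) S=125.8300 payoff=0.0000 vs cont=0.6862 → 0.6862 [wait]  node(4,3) S=149.9420 payoff=0.0000 vs cont=0.0000 → 0.0000 [wait]  node(4,4) S=178.6744 payoff=0.0000 vs cont=0.0000 → 0.0000 [wait]  ⇒ S*(4)=-
t_3: node(3,0) S=96.7332 payoff=2.4068 vs cont=8.5897 → 8.5897 [wait]  node(3,1) S=115.2696 payoff=0.0000 vs cont=2.5215 → 2.5215 [wait]  node(3,2) S=137.3579 payoff=0.0000 vs cont=0.3467 → 0.3467 [wait]  node(3,3) S=163.6789 payoff=0.0000 vs cont=0.0000 → 0.0000 [wait]  ⇒ S*(3)=-
t_2: node(2,0) S=105.5954 payoff=0.0000 vs cont=5.5810 → 5.5810 [wait]  node(2,1) S=125.8300 payoff=0.0000 vs cont=1.4447 → 1.4447 [wait]  node(2,2) S=149.9420 payoff=0.0000 vs cont=0.1752 → 0.1752 [wait]  ⇒ S*(2)=-
t_1: node(1,0) S=115.2696 payoff=0.0000 vs cont=3.5309 → 3.5309 [wait]  node(1,1) S=137.3579 payoff=0.0000 vs cont=0.8162 → 0.8162 [wait]  ⇒ S*(1)=-
t_0: node(0,0) S=125.8300 payoff=0.0000 vs cont=2.1858 → 2.1858 [wait]  ⇒ S*(0)=-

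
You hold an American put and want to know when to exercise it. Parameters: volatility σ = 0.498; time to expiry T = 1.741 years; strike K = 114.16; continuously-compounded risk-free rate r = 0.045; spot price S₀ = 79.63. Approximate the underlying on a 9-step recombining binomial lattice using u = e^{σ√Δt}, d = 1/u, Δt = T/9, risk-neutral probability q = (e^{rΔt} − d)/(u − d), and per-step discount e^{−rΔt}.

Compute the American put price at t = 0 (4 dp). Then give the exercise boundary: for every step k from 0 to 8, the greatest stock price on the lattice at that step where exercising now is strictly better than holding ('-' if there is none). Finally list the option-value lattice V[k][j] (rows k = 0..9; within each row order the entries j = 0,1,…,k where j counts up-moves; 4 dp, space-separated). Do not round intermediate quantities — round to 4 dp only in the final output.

params: Δt=0.19344 u=1.24487 d=0.80330 q=0.46526 e^(-rΔt)=0.99133
t_9 payoffs: 103.0693 96.9728 87.5249 72.8834 50.1935 15.0309 0.0000 0.0000 0.0000 0.0000
t_8: node(8,0) S=13.8064 payoff=100.3536 vs cont=99.3641 → 100.3536 [stop]  node(8,1) S=21.3959 payoff=92.7641 vs cont=91.7747 → 92.7641 [stop]  node(8,2) S=33.1573 payoff=81.0027 vs cont=80.0132 → 81.0027 [stop]  node(8,3) S=51.3840 payoff=62.7760 vs cont=61.7865 → 62.7760 [stop]  node(8,4) S=79.6300 payoff=34.5300 vs cont=33.5406 → 34.5300 [stop]  node(8,5) S=123.4029 payoff=0.0000 vs cont=7.9680 → 7.9680 [wait]  node(8,6) S=191.2380 payoff=0.0000 vs cont=0.0000 → 0.0000 [wait]  node(8,7) S=296.3623 payoff=0.0000 vs cont=0.0000 → 0.0000 [wait]  node(8,8) S=459.2738 payoff=0.0000 vs cont=0.0000 → 0.0000 [wait]  ⇒ S*(8)=79.6300
t_7: node(7,0) S=17.1872 payoff=96.9728 vs cont=95.9833 → 96.9728 [stop]  node(7,1) S=26.6351 payoff=87.5249 vs cont=86.5354 → 87.5249 [stop]  node(7,2) S=41.2766 payoff=72.8834 vs cont=71.8940 → 72.8834 [stop]  node(7,3) S=63.9665 payoff=50.1935 vs cont=49.2041 → 50.1935 [stop]  node(7,4) S=99.1291 payoff=15.0309 vs cont=21.9796 → 21.9796 [wait]  node(7,5) S=153.6207 payoff=0.0000 vs cont=4.2239 → 4.2239 [wait]  node(7,6) S=238.0666 payoff=0.0000 vs cont=0.0000 → 0.0000 [wait]  node(7,7) S=368.9328 payoff=0.0000 vs cont=0.0000 → 0.0000 [wait]  ⇒ S*(7)=63.9665
t_6: node(6,0) S=21.3959 payoff=92.7641 vs cont=91.7747 → 92.7641 [stop]  node(6,1) S=33.1573 payoff=81.0027 vs cont=80.0132 → 81.0027 [stop]  node(6,2) S=51.3840 payoff=62.7760 vs cont=61.7865 → 62.7760 [stop]  node(6,3) S=79.6300 payoff=34.5300 vs cont=36.7455 → 36.7455 [wait]  node(6,4) S=123.4029 payoff=0.0000 vs cont=13.5997 → 13.5997 [wait]  node(6,5) S=191.2380 payoff=0.0000 vs cont=2.2391 → 2.2391 [wait]  node(6,6) S=296.3623 payoff=0.0000 vs cont=0.0000 → 0.0000 [wait]  ⇒ S*(6)=51.3840
t_5: node(5,0) S=26.6351 payoff=87.5249 vs cont=86.5354 → 87.5249 [stop]  node(5,1) S=41.2766 payoff=72.8834 vs cont=71.8940 → 72.8834 [stop]  node(5,2) S=63.9665 payoff=50.1935 vs cont=50.2259 → 50.2259 [wait]  node(5,3) S=99.1291 payoff=15.0309 vs cont=25.7515 → 25.7515 [wait]  node(5,4) S=153.6207 payoff=0.0000 vs cont=8.2420 → 8.2420 [wait]  node(5,5) S=238.0666 payoff=0.0000 vs cont=1.1870 → 1.1870 [wait]  ⇒ S*(5)=41.2766
t_4: node(4,0) S=33.1573 payoff=81.0027 vs cont=80.0132 → 81.0027 [stop]  node(4,1) S=51.3840 payoff=62.7760 vs cont=61.8015 → 62.7760 [stop]  node(4,2) S=79.6300 payoff=34.5300 vs cont=38.5023 → 38.5023 [wait]  node(4,3) S=123.4029 payoff=0.0000 vs cont=17.4525 → 17.4525 [wait]  node(4,4) S=191.2380 payoff=0.0000 vs cont=4.9166 → 4.9166 [wait]  ⇒ S*(4)=51.3840
t_3: node(3,0) S=41.2766 payoff=72.8834 vs cont=71.8940 → 72.8834 [stop]  node(3,1) S=63.9665 payoff=50.1935 vs cont=51.0362 → 51.0362 [wait]  node(3,2) S=99.1291 payoff=15.0309 vs cont=28.4599 → 28.4599 [wait]  node(3,3) S=153.6207 payoff=0.0000 vs cont=11.5193 → 11.5193 [wait]  ⇒ S*(3)=41.2766
t_2: node(2,0) S=51.3840 payoff=62.7760 vs cont=62.1752 → 62.7760 [stop]  node(2,1) S=79.6300 payoff=34.5300 vs cont=40.1811 → 40.1811 [wait]  node(2,2) S=123.4029 payoff=0.0000 vs cont=20.3998 → 20.3998 [wait]  ⇒ S*(2)=51.3840
t_1: node(1,0) S=63.9665 payoff=50.1935 vs cont=51.8105 → 51.8105 [wait]  node(1,1) S=99.1291 payoff=15.0309 vs cont=30.7091 → 30.7091 [wait]  ⇒ S*(1)=-
t_0: node(0,0) S=79.6300 payoff=34.5300 vs cont=41.6289 → 41.6289 [wait]  ⇒ S*(0)=-

price = 41.6289
boundary = - - 51.3840 41.2766 51.3840 41.2766 51.3840 63.9665 79.6300
tree:
41.6289
51.8105 30.7091
62.7760 40.1811 20.3998
72.8834 51.0362 28.4599 11.5193
81.0027 62.7760 38.5023 17.4525 4.9166
87.5249 72.8834 50.2259 25.7515 8.2420 1.1870
92.7641 81.0027 62.7760 36.7455 13.5997 2.2391 0.0000
96.9728 87.5249 72.8834 50.1935 21.9796 4.2239 0.0000 0.0000
100.3536 92.7641 81.0027 62.7760 34.5300 7.9680 0.0000 0.0000 0.0000
103.0693 96.9728 87.5249 72.8834 50.1935 15.0309 0.0000 0.0000 0.0000 0.0000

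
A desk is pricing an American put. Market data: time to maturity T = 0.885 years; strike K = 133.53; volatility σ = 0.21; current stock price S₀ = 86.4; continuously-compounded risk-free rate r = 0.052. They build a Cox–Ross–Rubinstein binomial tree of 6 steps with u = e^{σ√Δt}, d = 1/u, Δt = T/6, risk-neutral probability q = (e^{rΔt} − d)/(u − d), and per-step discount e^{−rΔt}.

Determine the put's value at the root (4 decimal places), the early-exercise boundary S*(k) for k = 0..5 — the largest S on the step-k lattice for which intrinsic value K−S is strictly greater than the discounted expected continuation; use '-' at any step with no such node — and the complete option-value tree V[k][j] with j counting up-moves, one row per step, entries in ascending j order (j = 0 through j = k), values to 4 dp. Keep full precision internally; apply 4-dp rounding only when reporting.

price = 47.1300
boundary = 86.4000 93.6570 101.5236 110.0510 101.5236 110.0510
tree:
47.1300
53.8247 39.8730
60.0007 47.1300 32.0064
65.6982 53.8247 39.8730 23.4790
70.9541 60.0007 47.1300 32.0064 14.5025
75.8029 65.6982 53.8247 39.8730 23.4790 6.6744
80.2759 70.9541 60.0007 47.1300 32.0064 14.2354 0.0000

Δt=0.14750, u=1.08399, d=0.92251, q=0.52753, disc=e^(-rΔt)=0.99236
k=6 terminal: V=max(K-S,0) → 80.2759 70.9541 60.0007 47.1300 32.0064 14.2354 0.0000
k=5: j=0 S=57.7271 intr=75.8029 cont=74.7826 V=75.8029[EX]; j=1 S=67.8318 intr=65.6982 cont=64.6779 V=65.6982[EX]; j=2 S=79.7053 intr=53.8247 cont=52.8045 V=53.8247[EX]; j=3 S=93.6570 intr=39.8730 cont=38.8527 V=39.8730[EX]; j=4 S=110.0510 intr=23.4790 cont=22.4588 V=23.4790[EX]; j=5 S=129.3146 intr=4.2154 cont=6.6744 V=6.6744[hold]  S*(5)=110.0510
k=4: j=0 S=62.5759 intr=70.9541 cont=69.9339 V=70.9541[EX]; j=1 S=73.5293 intr=60.0007 cont=58.9805 V=60.0007[EX]; j=2 S=86.4000 intr=47.1300 cont=46.1097 V=47.1300[EX]; j=3 S=101.5236 intr=32.0064 cont=30.9861 V=32.0064[EX]; j=4 S=119.2946 intr=14.2354 cont=14.5025 V=14.5025[hold]  S*(4)=101.5236
k=3: j=0 S=67.8318 intr=65.6982 cont=64.6779 V=65.6982[EX]; j=1 S=79.7053 intr=53.8247 cont=52.8045 V=53.8247[EX]; j=2 S=93.6570 intr=39.8730 cont=38.8527 V=39.8730[EX]; j=3 S=110.0510 intr=23.4790 cont=22.5985 V=23.4790[EX]  S*(3)=110.0510
k=2: j=0 S=73.5293 intr=60.0007 cont=58.9805 V=60.0007[EX]; j=1 S=86.4000 intr=47.1300 cont=46.1097 V=47.1300[EX]; j=2 S=101.5236 intr=32.0064 cont=30.9861 V=32.0064[EX]  S*(2)=101.5236
k=1: j=0 S=79.7053 intr=53.8247 cont=52.8045 V=53.8247[EX]; j=1 S=93.6570 intr=39.8730 cont=38.8527 V=39.8730[EX]  S*(1)=93.6570
k=0: j=0 S=86.4000 intr=47.1300 cont=46.1097 V=47.1300[EX]  S*(0)=86.4000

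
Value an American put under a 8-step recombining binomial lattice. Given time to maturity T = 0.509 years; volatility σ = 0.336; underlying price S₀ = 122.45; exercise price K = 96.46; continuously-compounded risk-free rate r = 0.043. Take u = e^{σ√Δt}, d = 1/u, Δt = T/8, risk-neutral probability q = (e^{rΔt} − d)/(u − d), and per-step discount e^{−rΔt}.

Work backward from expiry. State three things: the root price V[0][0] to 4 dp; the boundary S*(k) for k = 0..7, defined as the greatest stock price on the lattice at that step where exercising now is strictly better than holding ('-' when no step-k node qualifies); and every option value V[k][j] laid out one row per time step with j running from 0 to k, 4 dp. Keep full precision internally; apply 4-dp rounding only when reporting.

price = 1.9306
boundary = - - - - - - 73.6399 80.1532
tree:
1.9306
3.1357 0.7118
4.9853 1.2657 0.1505
7.7222 2.2204 0.2987 0.0000
11.5815 3.8272 0.5931 0.0000 0.0000
16.6786 6.4448 1.1776 0.0000 0.0000 0.0000
22.8201 10.5045 2.3382 0.0000 0.0000 0.0000 0.0000
28.8041 16.3068 4.6424 0.0000 0.0000 0.0000 0.0000 0.0000
34.3019 22.8201 9.2174 0.0000 0.0000 0.0000 0.0000 0.0000 0.0000

Δt=0.06363  u=1.08845  d=0.91874  q=0.49497  discount=0.99727
step 8 (expiry): payoffs max(K−S,0) = 34.3019 22.8201 9.2174 0.0000 0.0000 0.0000 0.0000 0.0000 0.0000
step 7: (k=7,j=0): S=67.6559, (K−S)⁺=28.8041, hold=28.5406 ⇒ V=28.8041 exercise | (k=7,j=1): S=80.1532, (K−S)⁺=16.3068, hold=16.0433 ⇒ V=16.3068 exercise | (k=7,j=2): S=94.9590, (K−S)⁺=1.5010, hold=4.6424 ⇒ V=4.6424 continue | (k=7,j=3): S=112.4997, (K−S)⁺=0.0000, hold=0.0000 ⇒ V=0.0000 continue | (k=7,j=4): S=133.2804, (K−S)⁺=0.0000, hold=0.0000 ⇒ V=0.0000 continue | (k=7,j=5): S=157.8998, (K−S)⁺=0.0000, hold=0.0000 ⇒ V=0.0000 continue | (k=7,j=6): S=187.0668, (K−S)⁺=0.0000, hold=0.0000 ⇒ V=0.0000 continue | (k=7,j=7): S=221.6215, (K−S)⁺=0.0000, hold=0.0000 ⇒ V=0.0000 continue  boundary S*=80.1532
step 6: (k=6,j=0): S=73.6399, (K−S)⁺=22.8201, hold=22.5566 ⇒ V=22.8201 exercise | (k=6,j=1): S=87.2426, (K−S)⁺=9.2174, hold=10.5045 ⇒ V=10.5045 continue | (k=6,j=2): S=103.3579, (K−S)⁺=0.0000, hold=2.3382 ⇒ V=2.3382 continue | (k=6,j=3): S=122.4500, (K−S)⁺=0.0000, hold=0.0000 ⇒ V=0.0000 continue | (k=6,j=4): S=145.0688, (K−S)⁺=0.0000, hold=0.0000 ⇒ V=0.0000 continue | (k=6,j=5): S=171.8657, (K−S)⁺=0.0000, hold=0.0000 ⇒ V=0.0000 continue | (k=6,j=6): S=203.6125, (K−S)⁺=0.0000, hold=0.0000 ⇒ V=0.0000 continue  boundary S*=73.6399
step 5: (k=5,j=0): S=80.1532, (K−S)⁺=16.3068, hold=16.6786 ⇒ V=16.6786 continue | (k=5,j=1): S=94.9590, (K−S)⁺=1.5010, hold=6.4448 ⇒ V=6.4448 continue | (k=5,j=2): S=112.4997, (K−S)⁺=0.0000, hold=1.1776 ⇒ V=1.1776 continue | (k=5,j=3): S=133.2804, (K−S)⁺=0.0000, hold=0.0000 ⇒ V=0.0000 continue | (k=5,j=4): S=157.8998, (K−S)⁺=0.0000, hold=0.0000 ⇒ V=0.0000 continue | (k=5,j=5): S=187.0668, (K−S)⁺=0.0000, hold=0.0000 ⇒ V=0.0000 continue  boundary S*=-
step 4: (k=4,j=0): S=87.2426, (K−S)⁺=9.2174, hold=11.5815 ⇒ V=11.5815 continue | (k=4,j=1): S=103.3579, (K−S)⁺=0.0000, hold=3.8272 ⇒ V=3.8272 continue | (k=4,j=2): S=122.4500, (K−S)⁺=0.0000, hold=0.5931 ⇒ V=0.5931 continue | (k=4,j=3): S=145.0688, (K−S)⁺=0.0000, hold=0.0000 ⇒ V=0.0000 continue | (k=4,j=4): S=171.8657, (K−S)⁺=0.0000, hold=0.0000 ⇒ V=0.0000 continue  boundary S*=-
step 3: (k=3,j=0): S=94.9590, (K−S)⁺=1.5010, hold=7.7222 ⇒ V=7.7222 continue | (k=3,j=1): S=112.4997, (K−S)⁺=0.0000, hold=2.2204 ⇒ V=2.2204 continue | (k=3,j=2): S=133.2804, (K−S)⁺=0.0000, hold=0.2987 ⇒ V=0.2987 continue | (k=3,j=3): S=157.8998, (K−S)⁺=0.0000, hold=0.0000 ⇒ V=0.0000 continue  boundary S*=-
step 2: (k=2,j=0): S=103.3579, (K−S)⁺=0.0000, hold=4.9853 ⇒ V=4.9853 continue | (k=2,j=1): S=122.4500, (K−S)⁺=0.0000, hold=1.2657 ⇒ V=1.2657 continue | (k=2,j=2): S=145.0688, (K−S)⁺=0.0000, hold=0.1505 ⇒ V=0.1505 continue  boundary S*=-
step 1: (k=1,j=0): S=112.4997, (K−S)⁺=0.0000, hold=3.1357 ⇒ V=3.1357 continue | (k=1,j=1): S=133.2804, (K−S)⁺=0.0000, hold=0.7118 ⇒ V=0.7118 continue  boundary S*=-
step 0: (k=0,j=0): S=122.4500, (K−S)⁺=0.0000, hold=1.9306 ⇒ V=1.9306 continue  boundary S*=-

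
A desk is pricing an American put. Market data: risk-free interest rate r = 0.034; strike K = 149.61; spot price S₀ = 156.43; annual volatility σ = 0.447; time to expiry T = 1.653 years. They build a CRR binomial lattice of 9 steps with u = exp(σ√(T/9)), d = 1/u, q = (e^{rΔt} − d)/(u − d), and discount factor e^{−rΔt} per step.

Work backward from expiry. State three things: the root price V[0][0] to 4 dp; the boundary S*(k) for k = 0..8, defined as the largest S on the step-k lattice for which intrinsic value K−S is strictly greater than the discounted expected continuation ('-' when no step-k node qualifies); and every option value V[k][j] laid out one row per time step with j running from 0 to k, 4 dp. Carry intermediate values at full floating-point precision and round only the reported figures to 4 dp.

price = 28.3417
boundary = - - - - 72.6997 60.0255 72.6997 88.0500 106.6415
tree:
28.3417
37.9976 17.7664
49.5753 25.3714 9.3765
62.7606 35.2799 14.4699 3.7236
76.9103 47.5476 21.8345 6.3087 0.8407
89.5845 61.7717 32.0469 10.5409 1.5918 0.0000
100.0491 76.9103 45.4235 17.3003 3.0136 0.0000 0.0000
108.6894 89.5845 61.5600 27.7248 5.7056 0.0000 0.0000 0.0000
115.8234 100.0491 76.9103 42.9685 10.8022 0.0000 0.0000 0.0000 0.0000
121.7136 108.6894 89.5845 61.5600 20.4514 0.0000 0.0000 0.0000 0.0000 0.0000

Δt=0.18367, u=1.21115, d=0.82566, q=0.46850, disc=e^(-rΔt)=0.99377
k=9 terminal: V=max(K-S,0) → 121.7136 108.6894 89.5845 61.5600 20.4514 0.0000 0.0000 0.0000 0.0000 0.0000
k=8: j=0 S=33.7866 intr=115.8234 cont=114.8920 V=115.8234[EX]; j=1 S=49.5609 intr=100.0491 cont=99.1178 V=100.0491[EX]; j=2 S=72.6997 intr=76.9103 cont=75.9790 V=76.9103[EX]; j=3 S=106.6415 intr=42.9685 cont=42.0371 V=42.9685[EX]; j=4 S=156.4300 intr=0.0000 cont=10.8022 V=10.8022[hold]; j=5 S=229.4636 intr=0.0000 cont=0.0000 V=0.0000[hold]; j=6 S=336.5949 intr=0.0000 cont=0.0000 V=0.0000[hold]; j=7 S=493.7434 intr=0.0000 cont=0.0000 V=0.0000[hold]; j=8 S=724.2609 intr=0.0000 cont=0.0000 V=0.0000[hold]  S*(8)=106.6415
k=7: j=0 S=40.9206 intr=108.6894 cont=107.7581 V=108.6894[EX]; j=1 S=60.0255 intr=89.5845 cont=88.6532 V=89.5845[EX]; j=2 S=88.0500 intr=61.5600 cont=60.6286 V=61.5600[EX]; j=3 S=129.1586 intr=20.4514 cont=27.7248 V=27.7248[hold]; j=4 S=189.4597 intr=0.0000 cont=5.7056 V=5.7056[hold]; j=5 S=277.9142 intr=0.0000 cont=0.0000 V=0.0000[hold]; j=6 S=407.6659 intr=0.0000 cont=0.0000 V=0.0000[hold]; j=7 S=597.9958 intr=0.0000 cont=0.0000 V=0.0000[hold]  S*(7)=88.0500
k=6: j=0 S=49.5609 intr=100.0491 cont=99.1178 V=100.0491[EX]; j=1 S=72.6997 intr=76.9103 cont=75.9790 V=76.9103[EX]; j=2 S=106.6415 intr=42.9685 cont=45.4235 V=45.4235[hold]; j=3 S=156.4300 intr=0.0000 cont=17.3003 V=17.3003[hold]; j=4 S=229.4636 intr=0.0000 cont=3.0136 V=3.0136[hold]; j=5 S=336.5949 intr=0.0000 cont=0.0000 V=0.0000[hold]; j=6 S=493.7434 intr=0.0000 cont=0.0000 V=0.0000[hold]  S*(6)=72.6997
k=5: j=0 S=60.0255 intr=89.5845 cont=88.6532 V=89.5845[EX]; j=1 S=88.0500 intr=61.5600 cont=61.7717 V=61.7717[hold]; j=2 S=129.1586 intr=20.4514 cont=32.0469 V=32.0469[hold]; j=3 S=189.4597 intr=0.0000 cont=10.5409 V=10.5409[hold]; j=4 S=277.9142 intr=0.0000 cont=1.5918 V=1.5918[hold]; j=5 S=407.6659 intr=0.0000 cont=0.0000 V=0.0000[hold]  S*(5)=60.0255
k=4: j=0 S=72.6997 intr=76.9103 cont=76.0775 V=76.9103[EX]; j=1 S=106.6415 intr=42.9685 cont=47.5476 V=47.5476[hold]; j=2 S=156.4300 intr=0.0000 cont=21.8345 V=21.8345[hold]; j=3 S=229.4636 intr=0.0000 cont=6.3087 V=6.3087[hold]; j=4 S=336.5949 intr=0.0000 cont=0.8407 V=0.8407[hold]  S*(4)=72.6997
k=3: j=0 S=88.0500 intr=61.5600 cont=62.7606 V=62.7606[hold]; j=1 S=129.1586 intr=20.4514 cont=35.2799 V=35.2799[hold]; j=2 S=189.4597 intr=0.0000 cont=14.4699 V=14.4699[hold]; j=3 S=277.9142 intr=0.0000 cont=3.7236 V=3.7236[hold]  S*(3)=-
k=2: j=0 S=106.6415 intr=42.9685 cont=49.5753 V=49.5753[hold]; j=1 S=156.4300 intr=0.0000 cont=25.3714 V=25.3714[hold]; j=2 S=229.4636 intr=0.0000 cont=9.3765 V=9.3765[hold]  S*(2)=-
k=1: j=0 S=129.1586 intr=20.4514 cont=37.9976 V=37.9976[hold]; j=1 S=189.4597 intr=0.0000 cont=17.7664 V=17.7664[hold]  S*(1)=-
k=0: j=0 S=156.4300 intr=0.0000 cont=28.3417 V=28.3417[hold]  S*(0)=-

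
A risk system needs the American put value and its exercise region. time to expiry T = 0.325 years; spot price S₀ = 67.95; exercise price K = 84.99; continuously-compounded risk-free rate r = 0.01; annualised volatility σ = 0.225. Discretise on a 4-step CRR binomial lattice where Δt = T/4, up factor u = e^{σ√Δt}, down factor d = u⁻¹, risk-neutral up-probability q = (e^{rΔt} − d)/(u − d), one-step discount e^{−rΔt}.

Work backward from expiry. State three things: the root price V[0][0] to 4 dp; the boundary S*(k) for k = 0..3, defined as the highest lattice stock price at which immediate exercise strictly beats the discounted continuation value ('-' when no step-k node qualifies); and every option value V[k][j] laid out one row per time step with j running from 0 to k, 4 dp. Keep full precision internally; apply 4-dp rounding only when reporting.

price = 17.0756
boundary = - 63.7288 67.9500 72.4507
tree:
17.0756
21.2612 12.7528
25.2201 17.0400 8.3172
28.9331 21.2612 12.5393 3.9420
32.4154 25.2201 17.0400 7.7404 0.0000

Δt=0.08125, u=1.06624, d=0.93788, q=0.49030, disc=e^(-rΔt)=0.99919
k=4 terminal: V=max(K-S,0) → 32.4154 25.2201 17.0400 7.7404 0.0000
k=3: j=0 S=56.0569 intr=28.9331 cont=28.8641 V=28.9331[EX]; j=1 S=63.7288 intr=21.2612 cont=21.1921 V=21.2612[EX]; j=2 S=72.4507 intr=12.5393 cont=12.4702 V=12.5393[EX]; j=3 S=82.3663 intr=2.6237 cont=3.9420 V=3.9420[hold]  S*(3)=72.4507
k=2: j=0 S=59.7699 intr=25.2201 cont=25.1511 V=25.2201[EX]; j=1 S=67.9500 intr=17.0400 cont=16.9710 V=17.0400[EX]; j=2 S=77.2496 intr=7.7404 cont=8.3172 V=8.3172[hold]  S*(2)=67.9500
k=1: j=0 S=63.7288 intr=21.2612 cont=21.1921 V=21.2612[EX]; j=1 S=72.4507 intr=12.5393 cont=12.7528 V=12.7528[hold]  S*(1)=63.7288
k=0: j=0 S=67.9500 intr=17.0400 cont=17.0756 V=17.0756[hold]  S*(0)=-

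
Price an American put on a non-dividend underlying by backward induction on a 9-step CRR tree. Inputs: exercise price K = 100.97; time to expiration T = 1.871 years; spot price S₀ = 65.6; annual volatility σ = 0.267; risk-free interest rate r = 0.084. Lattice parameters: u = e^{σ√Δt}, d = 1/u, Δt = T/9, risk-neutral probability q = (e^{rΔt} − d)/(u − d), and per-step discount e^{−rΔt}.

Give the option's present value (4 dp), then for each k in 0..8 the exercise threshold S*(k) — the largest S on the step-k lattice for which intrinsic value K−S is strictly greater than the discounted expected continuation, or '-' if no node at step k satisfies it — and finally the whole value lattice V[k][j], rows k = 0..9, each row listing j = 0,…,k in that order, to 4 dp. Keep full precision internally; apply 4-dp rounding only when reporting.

Δt=0.20789, u=1.12946, d=0.88538, q=0.54178, disc=e^(-rΔt)=0.98269
k=9 terminal: V=max(K-S,0) → 79.0383 72.9923 65.2795 55.4405 42.8891 26.8775 6.4520 0.0000 0.0000 0.0000
k=8: j=0 S=24.7709 intr=76.1991 cont=74.4512 V=76.1991[EX]; j=1 S=31.5997 intr=69.3703 cont=67.6224 V=69.3703[EX]; j=2 S=40.3109 intr=60.6591 cont=58.9112 V=60.6591[EX]; j=3 S=51.4237 intr=49.5463 cont=47.7984 V=49.5463[EX]; j=4 S=65.6000 intr=35.3700 cont=33.6221 V=35.3700[EX]; j=5 S=83.6844 intr=17.2856 cont=15.5377 V=17.2856[EX]; j=6 S=106.7541 intr=0.0000 cont=2.9053 V=2.9053[hold]; j=7 S=136.1837 intr=0.0000 cont=0.0000 V=0.0000[hold]; j=8 S=173.7263 intr=0.0000 cont=0.0000 V=0.0000[hold]  S*(8)=83.6844
k=7: j=0 S=27.9777 intr=72.9923 cont=71.2444 V=72.9923[EX]; j=1 S=35.6905 intr=65.2795 cont=63.5316 V=65.2795[EX]; j=2 S=45.5295 intr=55.4405 cont=53.6926 V=55.4405[EX]; j=3 S=58.0809 intr=42.8891 cont=41.1412 V=42.8891[EX]; j=4 S=74.0925 intr=26.8775 cont=25.1296 V=26.8775[EX]; j=5 S=94.5180 intr=6.4520 cont=9.3303 V=9.3303[hold]; j=6 S=120.5744 intr=0.0000 cont=1.3082 V=1.3082[hold]; j=7 S=153.8139 intr=0.0000 cont=0.0000 V=0.0000[hold]  S*(7)=74.0925
k=6: j=0 S=31.5997 intr=69.3703 cont=67.6224 V=69.3703[EX]; j=1 S=40.3109 intr=60.6591 cont=58.9112 V=60.6591[EX]; j=2 S=51.4237 intr=49.5463 cont=47.7984 V=49.5463[EX]; j=3 S=65.6000 intr=35.3700 cont=33.6221 V=35.3700[EX]; j=4 S=83.6844 intr=17.2856 cont=17.0702 V=17.2856[EX]; j=5 S=106.7541 intr=0.0000 cont=4.8979 V=4.8979[hold]; j=6 S=136.1837 intr=0.0000 cont=0.5891 V=0.5891[hold]  S*(6)=83.6844
k=5: j=0 S=35.6905 intr=65.2795 cont=63.5316 V=65.2795[EX]; j=1 S=45.5295 intr=55.4405 cont=53.6926 V=55.4405[EX]; j=2 S=58.0809 intr=42.8891 cont=41.1412 V=42.8891[EX]; j=3 S=74.0925 intr=26.8775 cont=25.1296 V=26.8775[EX]; j=4 S=94.5180 intr=6.4520 cont=10.3912 V=10.3912[hold]; j=5 S=120.5744 intr=0.0000 cont=2.5191 V=2.5191[hold]  S*(5)=74.0925
k=4: j=0 S=40.3109 intr=60.6591 cont=58.9112 V=60.6591[EX]; j=1 S=51.4237 intr=49.5463 cont=47.7984 V=49.5463[EX]; j=2 S=65.6000 intr=35.3700 cont=33.6221 V=35.3700[EX]; j=3 S=83.6844 intr=17.2856 cont=17.6350 V=17.6350[hold]; j=4 S=106.7541 intr=0.0000 cont=6.0202 V=6.0202[hold]  S*(4)=65.6000
k=3: j=0 S=45.5295 intr=55.4405 cont=53.6926 V=55.4405[EX]; j=1 S=58.0809 intr=42.8891 cont=41.1412 V=42.8891[EX]; j=2 S=74.0925 intr=26.8775 cont=25.3156 V=26.8775[EX]; j=3 S=94.5180 intr=6.4520 cont=11.1460 V=11.1460[hold]  S*(3)=74.0925
k=2: j=0 S=51.4237 intr=49.5463 cont=47.7984 V=49.5463[EX]; j=1 S=65.6000 intr=35.3700 cont=33.6221 V=35.3700[EX]; j=2 S=83.6844 intr=17.2856 cont=18.0368 V=18.0368[hold]  S*(2)=65.6000
k=1: j=0 S=58.0809 intr=42.8891 cont=41.1412 V=42.8891[EX]; j=1 S=74.0925 intr=26.8775 cont=25.5296 V=26.8775[EX]  S*(1)=74.0925
k=0: j=0 S=65.6000 intr=35.3700 cont=33.6221 V=35.3700[EX]  S*(0)=65.6000

price = 35.3700
boundary = 65.6000 74.0925 65.6000 74.0925 65.6000 74.0925 83.6844 74.0925 83.6844
tree:
35.3700
42.8891 26.8775
49.5463 35.3700 18.0368
55.4405 42.8891 26.8775 11.1460
60.6591 49.5463 35.3700 17.6350 6.0202
65.2795 55.4405 42.8891 26.8775 10.3912 2.5191
69.3703 60.6591 49.5463 35.3700 17.2856 4.8979 0.5891
72.9923 65.2795 55.4405 42.8891 26.8775 9.3303 1.3082 0.0000
76.1991 69.3703 60.6591 49.5463 35.3700 17.2856 2.9053 0.0000 0.0000
79.0383 72.9923 65.2795 55.4405 42.8891 26.8775 6.4520 0.0000 0.0000 0.0000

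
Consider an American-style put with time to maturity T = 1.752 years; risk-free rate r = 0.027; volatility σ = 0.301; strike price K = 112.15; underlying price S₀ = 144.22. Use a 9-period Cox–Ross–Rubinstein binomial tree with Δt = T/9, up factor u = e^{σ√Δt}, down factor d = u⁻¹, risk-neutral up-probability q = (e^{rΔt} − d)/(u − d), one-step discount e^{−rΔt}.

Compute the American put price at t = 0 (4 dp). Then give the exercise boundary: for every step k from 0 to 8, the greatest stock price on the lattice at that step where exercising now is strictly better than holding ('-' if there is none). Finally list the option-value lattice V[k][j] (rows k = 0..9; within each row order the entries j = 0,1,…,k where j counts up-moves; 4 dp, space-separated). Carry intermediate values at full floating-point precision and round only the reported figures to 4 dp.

price = 6.9146
boundary = - - - - - 74.2411 65.0082 74.2411 84.7853
tree:
6.9146
10.2985 3.4196
14.9643 5.4878 1.2748
21.1279 8.6242 2.2386 0.2718
28.8496 13.2106 3.8791 0.5322 0.0000
37.9089 19.6049 6.6081 1.0422 0.0000 0.0000
47.1418 27.9577 11.0054 2.0407 0.0000 0.0000 0.0000
55.2264 37.9089 17.7625 3.9961 0.0000 0.0000 0.0000 0.0000
62.3057 47.1418 27.3647 7.8251 0.0000 0.0000 0.0000 0.0000 0.0000
68.5045 55.2264 37.9089 15.3229 0.0000 0.0000 0.0000 0.0000 0.0000 0.0000

Δt=0.19467  u=1.14203  d=0.87564  q=0.48663  discount=0.99476
step 9 (expiry): payoffs max(K−S,0) = 68.5045 55.2264 37.9089 15.3229 0.0000 0.0000 0.0000 0.0000 0.0000 0.0000
step 8: (k=8,j=0): S=49.8443, (K−S)⁺=62.3057, hold=61.7177 ⇒ V=62.3057 exercise | (k=8,j=1): S=65.0082, (K−S)⁺=47.1418, hold=46.5539 ⇒ V=47.1418 exercise | (k=8,j=2): S=84.7853, (K−S)⁺=27.3647, hold=26.7768 ⇒ V=27.3647 exercise | (k=8,j=3): S=110.5791, (K−S)⁺=1.5709, hold=7.8251 ⇒ V=7.8251 continue | (k=8,j=4): S=144.2200, (K−S)⁺=0.0000, hold=0.0000 ⇒ V=0.0000 continue | (k=8,j=5): S=188.0953, (K−S)⁺=0.0000, hold=0.0000 ⇒ V=0.0000 continue | (k=8,j=6): S=245.3185, (K−S)⁺=0.0000, hold=0.0000 ⇒ V=0.0000 continue | (k=8,j=7): S=319.9504, (K−S)⁺=0.0000, hold=0.0000 ⇒ V=0.0000 continue | (k=8,j=8): S=417.2872, (K−S)⁺=0.0000, hold=0.0000 ⇒ V=0.0000 continue  boundary S*=84.7853
step 7: (k=7,j=0): S=56.9236, (K−S)⁺=55.2264, hold=54.6385 ⇒ V=55.2264 exercise | (k=7,j=1): S=74.2411, (K−S)⁺=37.9089, hold=37.3210 ⇒ V=37.9089 exercise | (k=7,j=2): S=96.8271, (K−S)⁺=15.3229, hold=17.7625 ⇒ V=17.7625 continue | (k=7,j=3): S=126.2843, (K−S)⁺=0.0000, hold=3.9961 ⇒ V=3.9961 continue | (k=7,j=4): S=164.7031, (K−S)⁺=0.0000, hold=0.0000 ⇒ V=0.0000 continue | (k=7,j=5): S=214.8098, (K−S)⁺=0.0000, hold=0.0000 ⇒ V=0.0000 continue | (k=7,j=6): S=280.1602, (K−S)⁺=0.0000, hold=0.0000 ⇒ V=0.0000 continue | (k=7,j=7): S=365.3919, (K−S)⁺=0.0000, hold=0.0000 ⇒ V=0.0000 continue  boundary S*=74.2411
step 6: (k=6,j=0): S=65.0082, (K−S)⁺=47.1418, hold=46.5539 ⇒ V=47.1418 exercise | (k=6,j=1): S=84.7853, (K−S)⁺=27.3647, hold=27.9577 ⇒ V=27.9577 continue | (k=6,j=2): S=110.5791, (K−S)⁺=1.5709, hold=11.0054 ⇒ V=11.0054 continue | (k=6,j=3): S=144.2200, (K−S)⁺=0.0000, hold=2.0407 ⇒ V=2.0407 continue | (k=6,j=4): S=188.0953, (K−S)⁺=0.0000, hold=0.0000 ⇒ V=0.0000 continue | (k=6,j=5): S=245.3185, (K−S)⁺=0.0000, hold=0.0000 ⇒ V=0.0000 continue | (k=6,j=6): S=319.9504, (K−S)⁺=0.0000, hold=0.0000 ⇒ V=0.0000 continue  boundary S*=65.0082
step 5: (k=5,j=0): S=74.2411, (K−S)⁺=37.9089, hold=37.6080 ⇒ V=37.9089 exercise | (k=5,j=1): S=96.8271, (K−S)⁺=15.3229, hold=19.6049 ⇒ V=19.6049 continue | (k=5,j=2): S=126.2843, (K−S)⁺=0.0000, hold=6.6081 ⇒ V=6.6081 continue | (k=5,j=3): S=164.7031, (K−S)⁺=0.0000, hold=1.0422 ⇒ V=1.0422 continue | (k=5,j=4): S=214.8098, (K−S)⁺=0.0000, hold=0.0000 ⇒ V=0.0000 continue | (k=5,j=5): S=280.1602, (K−S)⁺=0.0000, hold=0.0000 ⇒ V=0.0000 continue  boundary S*=74.2411
step 4: (k=4,j=0): S=84.7853, (K−S)⁺=27.3647, hold=28.8496 ⇒ V=28.8496 continue | (k=4,j=1): S=110.5791, (K−S)⁺=1.5709, hold=13.2106 ⇒ V=13.2106 continue | (k=4,j=2): S=144.2200, (K−S)⁺=0.0000, hold=3.8791 ⇒ V=3.8791 continue | (k=4,j=3): S=188.0953, (K−S)⁺=0.0000, hold=0.5322 ⇒ V=0.5322 continue | (k=4,j=4): S=245.3185, (K−S)⁺=0.0000, hold=0.0000 ⇒ V=0.0000 continue  boundary S*=-
step 3: (k=3,j=0): S=96.8271, (K−S)⁺=15.3229, hold=21.1279 ⇒ V=21.1279 continue | (k=3,j=1): S=126.2843, (K−S)⁺=0.0000, hold=8.6242 ⇒ V=8.6242 continue | (k=3,j=2): S=164.7031, (K−S)⁺=0.0000, hold=2.2386 ⇒ V=2.2386 continue | (k=3,j=3): S=214.8098, (K−S)⁺=0.0000, hold=0.2718 ⇒ V=0.2718 continue  boundary S*=-
step 2: (k=2,j=0): S=110.5791, (K−S)⁺=1.5709, hold=14.9643 ⇒ V=14.9643 continue | (k=2,j=1): S=144.2200, (K−S)⁺=0.0000, hold=5.4878 ⇒ V=5.4878 continue | (k=2,j=2): S=188.0953, (K−S)⁺=0.0000, hold=1.2748 ⇒ V=1.2748 continue  boundary S*=-
step 1: (k=1,j=0): S=126.2843, (K−S)⁺=0.0000, hold=10.2985 ⇒ V=10.2985 continue | (k=1,j=1): S=164.7031, (K−S)⁺=0.0000, hold=3.4196 ⇒ V=3.4196 continue  boundary S*=-
step 0: (k=0,j=0): S=144.2200, (K−S)⁺=0.0000, hold=6.9146 ⇒ V=6.9146 continue  boundary S*=-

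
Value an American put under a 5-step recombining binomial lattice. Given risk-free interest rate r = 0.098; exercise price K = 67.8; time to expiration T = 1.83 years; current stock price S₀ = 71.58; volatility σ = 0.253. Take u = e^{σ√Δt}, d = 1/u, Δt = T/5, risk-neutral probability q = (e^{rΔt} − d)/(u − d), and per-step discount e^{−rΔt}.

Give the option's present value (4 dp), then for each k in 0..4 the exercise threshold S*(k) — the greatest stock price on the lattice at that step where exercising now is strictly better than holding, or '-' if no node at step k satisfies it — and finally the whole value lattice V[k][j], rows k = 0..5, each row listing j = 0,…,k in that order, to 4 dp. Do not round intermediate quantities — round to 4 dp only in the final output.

price = 4.2539
boundary = - - 52.7043 45.2244 52.7043
tree:
4.2539
8.1470 1.7096
15.0957 3.6408 0.4224
22.5756 7.5532 1.0441 0.0000
28.9939 15.0957 2.5807 0.0000 0.0000
34.5014 22.5756 6.3787 0.0000 0.0000 0.0000

Δt=0.36600, u=1.16539, d=0.85808, q=0.58064, disc=e^(-rΔt)=0.96477
k=5 terminal: V=max(K-S,0) → 34.5014 22.5756 6.3787 0.0000 0.0000 0.0000
k=4: j=0 S=38.8061 intr=28.9939 cont=26.6052 V=28.9939[EX]; j=1 S=52.7043 intr=15.0957 cont=12.7070 V=15.0957[EX]; j=2 S=71.5800 intr=0.0000 cont=2.5807 V=2.5807[hold]; j=3 S=97.2160 intr=0.0000 cont=0.0000 V=0.0000[hold]; j=4 S=132.0334 intr=0.0000 cont=0.0000 V=0.0000[hold]  S*(4)=52.7043
k=3: j=0 S=45.2244 intr=22.5756 cont=20.1869 V=22.5756[EX]; j=1 S=61.4213 intr=6.3787 cont=7.5532 V=7.5532[hold]; j=2 S=83.4189 intr=0.0000 cont=1.0441 V=1.0441[hold]; j=3 S=113.2950 intr=0.0000 cont=0.0000 V=0.0000[hold]  S*(3)=45.2244
k=2: j=0 S=52.7043 intr=15.0957 cont=13.3649 V=15.0957[EX]; j=1 S=71.5800 intr=0.0000 cont=3.6408 V=3.6408[hold]; j=2 S=97.2160 intr=0.0000 cont=0.4224 V=0.4224[hold]  S*(2)=52.7043
k=1: j=0 S=61.4213 intr=6.3787 cont=8.1470 V=8.1470[hold]; j=1 S=83.4189 intr=0.0000 cont=1.7096 V=1.7096[hold]  S*(1)=-
k=0: j=0 S=71.5800 intr=0.0000 cont=4.2539 V=4.2539[hold]  S*(0)=-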